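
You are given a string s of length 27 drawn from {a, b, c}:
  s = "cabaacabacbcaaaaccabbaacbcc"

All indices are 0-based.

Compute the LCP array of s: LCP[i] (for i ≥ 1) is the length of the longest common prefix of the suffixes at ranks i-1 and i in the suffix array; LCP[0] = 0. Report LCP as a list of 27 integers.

rank | idx | suffix
   0 |  12 | aaaaccabbaacbcc
   1 |  13 | aaaccabbaacbcc
   2 |   3 | aacabacbcaaaaccabbaacbcc
   3 |  21 | aacbcc
   4 |  14 | aaccabbaacbcc
   5 |   1 | abaacabacbcaaaaccabbaacbcc
   6 |   6 | abacbcaaaaccabbaacbcc
   7 |  18 | abbaacbcc
   8 |   4 | acabacbcaaaaccabbaacbcc
   9 |   8 | acbcaaaaccabbaacbcc
  10 |  22 | acbcc
  11 |  15 | accabbaacbcc
  12 |   2 | baacabacbcaaaaccabbaacbcc
  13 |  20 | baacbcc
  14 |   7 | bacbcaaaaccabbaacbcc
  15 |  19 | bbaacbcc
  16 |  10 | bcaaaaccabbaacbcc
  17 |  24 | bcc
  18 |  26 | c
  19 |  11 | caaaaccabbaacbcc
  20 |   0 | cabaacabacbcaaaaccabbaacbcc
  21 |   5 | cabacbcaaaaccabbaacbcc
  22 |  17 | cabbaacbcc
  23 |   9 | cbcaaaaccabbaacbcc
  24 |  23 | cbcc
  25 |  25 | cc
  26 |  16 | ccabbaacbcc

SA = [12, 13, 3, 21, 14, 1, 6, 18, 4, 8, 22, 15, 2, 20, 7, 19, 10, 24, 26, 11, 0, 5, 17, 9, 23, 25, 16]
rank  pair      lcp
   1  s[12:],s[13:]  3  'aaa'
   2  s[13:],s[3:]  2  'aa'
   3  s[3:],s[21:]  3  'aac'
   4  s[21:],s[14:]  3  'aac'
   5  s[14:],s[1:]  1  'a'
   6  s[1:],s[6:]  3  'aba'
   7  s[6:],s[18:]  2  'ab'
   8  s[18:],s[4:]  1  'a'
   9  s[4:],s[8:]  2  'ac'
  10  s[8:],s[22:]  4  'acbc'
  11  s[22:],s[15:]  2  'ac'
  12  s[15:],s[2:]  0  ''
  13  s[2:],s[20:]  4  'baac'
  14  s[20:],s[7:]  2  'ba'
  15  s[7:],s[19:]  1  'b'
  16  s[19:],s[10:]  1  'b'
  17  s[10:],s[24:]  2  'bc'
  18  s[24:],s[26:]  0  ''
  19  s[26:],s[11:]  1  'c'
  20  s[11:],s[0:]  2  'ca'
  21  s[0:],s[5:]  4  'caba'
  22  s[5:],s[17:]  3  'cab'
  23  s[17:],s[9:]  1  'c'
  24  s[9:],s[23:]  3  'cbc'
  25  s[23:],s[25:]  1  'c'
  26  s[25:],s[16:]  2  'cc'

[0, 3, 2, 3, 3, 1, 3, 2, 1, 2, 4, 2, 0, 4, 2, 1, 1, 2, 0, 1, 2, 4, 3, 1, 3, 1, 2]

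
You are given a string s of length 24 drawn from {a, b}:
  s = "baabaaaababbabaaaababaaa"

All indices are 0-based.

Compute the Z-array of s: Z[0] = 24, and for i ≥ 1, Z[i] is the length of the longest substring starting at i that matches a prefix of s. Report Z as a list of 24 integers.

[24, 0, 0, 3, 0, 0, 0, 0, 2, 0, 1, 2, 0, 3, 0, 0, 0, 0, 2, 0, 3, 0, 0, 0]

Z[0]=24
i=1: outside box; Z[1]=0
i=2: outside box; Z[2]=0
i=3: outside box; Z[3]=3 extend→box=[3,6)
i=4: min(r-i=2, Z[1]=0)=0; Z[4]=0
i=5: min(r-i=1, Z[2]=0)=0; Z[5]=0
i=6: outside box; Z[6]=0
i=7: outside box; Z[7]=0
i=8: outside box; Z[8]=2 extend→box=[8,10)
i=9: min(r-i=1, Z[1]=0)=0; Z[9]=0
i=10: outside box; Z[10]=1 extend→box=[10,11)
i=11: outside box; Z[11]=2 extend→box=[11,13)
i=12: min(r-i=1, Z[1]=0)=0; Z[12]=0
i=13: outside box; Z[13]=3 extend→box=[13,16)
i=14: min(r-i=2, Z[1]=0)=0; Z[14]=0
i=15: min(r-i=1, Z[2]=0)=0; Z[15]=0
i=16: outside box; Z[16]=0
i=17: outside box; Z[17]=0
i=18: outside box; Z[18]=2 extend→box=[18,20)
i=19: min(r-i=1, Z[1]=0)=0; Z[19]=0
i=20: outside box; Z[20]=3 extend→box=[20,23)
i=21: min(r-i=2, Z[1]=0)=0; Z[21]=0
i=22: min(r-i=1, Z[2]=0)=0; Z[22]=0
i=23: outside box; Z[23]=0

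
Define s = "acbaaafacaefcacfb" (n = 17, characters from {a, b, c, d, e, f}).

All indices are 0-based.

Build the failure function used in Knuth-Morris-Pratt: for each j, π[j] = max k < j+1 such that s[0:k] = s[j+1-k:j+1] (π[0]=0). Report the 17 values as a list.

π[0] = 0
j=1 s[j]='c': π[1]=0 (border '')
j=2 s[j]='b': π[2]=0 (border '')
j=3 s[j]='a': π[3]=1 (border 'a')
j=4 s[j]='a': k: 1→0; π[4]=1 (border 'a')
j=5 s[j]='a': k: 1→0; π[5]=1 (border 'a')
j=6 s[j]='f': k: 1→0; π[6]=0 (border '')
j=7 s[j]='a': π[7]=1 (border 'a')
j=8 s[j]='c': π[8]=2 (border 'ac')
j=9 s[j]='a': k: 2→0; π[9]=1 (border 'a')
j=10 s[j]='e': k: 1→0; π[10]=0 (border '')
j=11 s[j]='f': π[11]=0 (border '')
j=12 s[j]='c': π[12]=0 (border '')
j=13 s[j]='a': π[13]=1 (border 'a')
j=14 s[j]='c': π[14]=2 (border 'ac')
j=15 s[j]='f': k: 2→0; π[15]=0 (border '')
j=16 s[j]='b': π[16]=0 (border '')

[0, 0, 0, 1, 1, 1, 0, 1, 2, 1, 0, 0, 0, 1, 2, 0, 0]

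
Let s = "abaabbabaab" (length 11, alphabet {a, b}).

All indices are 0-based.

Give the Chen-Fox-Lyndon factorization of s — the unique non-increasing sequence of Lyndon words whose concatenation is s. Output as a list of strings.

emit factor 1: 'ab' (i=0, period=2)
emit factor 2: 'aabbab' (i=2, period=6)
emit factor 3: 'aab' (i=8, period=3)

["ab", "aabbab", "aab"]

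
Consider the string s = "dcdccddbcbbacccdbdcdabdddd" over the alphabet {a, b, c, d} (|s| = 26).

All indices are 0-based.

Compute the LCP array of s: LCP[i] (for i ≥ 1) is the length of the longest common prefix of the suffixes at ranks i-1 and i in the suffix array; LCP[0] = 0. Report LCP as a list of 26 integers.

rank | idx | suffix
   0 |  20 | abdddd
   1 |  11 | acccdbdcdabdddd
   2 |  10 | bacccdbdcdabdddd
   3 |   9 | bbacccdbdcdabdddd
   4 |   7 | bcbbacccdbdcdabdddd
   5 |  16 | bdcdabdddd
   6 |  21 | bdddd
   7 |   8 | cbbacccdbdcdabdddd
   8 |  12 | cccdbdcdabdddd
   9 |  13 | ccdbdcdabdddd
  10 |   3 | ccddbcbbacccdbdcdabdddd
  11 |  18 | cdabdddd
  12 |  14 | cdbdcdabdddd
  13 |   1 | cdccddbcbbacccdbdcdabdddd
  14 |   4 | cddbcbbacccdbdcdabdddd
  15 |  25 | d
  16 |  19 | dabdddd
  17 |   6 | dbcbbacccdbdcdabdddd
  18 |  15 | dbdcdabdddd
  19 |   2 | dccddbcbbacccdbdcdabdddd
  20 |  17 | dcdabdddd
  21 |   0 | dcdccddbcbbacccdbdcdabdddd
  22 |  24 | dd
  23 |   5 | ddbcbbacccdbdcdabdddd
  24 |  23 | ddd
  25 |  22 | dddd

SA = [20, 11, 10, 9, 7, 16, 21, 8, 12, 13, 3, 18, 14, 1, 4, 25, 19, 6, 15, 2, 17, 0, 24, 5, 23, 22]
i: (SA[i-1],SA[i]) lcp shared
  1: (20,11) 1 'a'
  2: (11,10) 0 ''
  3: (10,9) 1 'b'
  4: (9,7) 1 'b'
  5: (7,16) 1 'b'
  6: (16,21) 2 'bd'
  7: (21,8) 0 ''
  8: (8,12) 1 'c'
  9: (12,13) 2 'cc'
  10: (13,3) 3 'ccd'
  11: (3,18) 1 'c'
  12: (18,14) 2 'cd'
  13: (14,1) 2 'cd'
  14: (1,4) 2 'cd'
  15: (4,25) 0 ''
  16: (25,19) 1 'd'
  17: (19,6) 1 'd'
  18: (6,15) 2 'db'
  19: (15,2) 1 'd'
  20: (2,17) 2 'dc'
  21: (17,0) 3 'dcd'
  22: (0,24) 1 'd'
  23: (24,5) 2 'dd'
  24: (5,23) 2 'dd'
  25: (23,22) 3 'ddd'

[0, 1, 0, 1, 1, 1, 2, 0, 1, 2, 3, 1, 2, 2, 2, 0, 1, 1, 2, 1, 2, 3, 1, 2, 2, 3]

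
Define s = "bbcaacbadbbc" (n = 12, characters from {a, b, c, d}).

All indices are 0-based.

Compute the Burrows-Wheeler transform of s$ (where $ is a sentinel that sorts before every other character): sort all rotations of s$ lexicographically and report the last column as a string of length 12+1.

ccabcd$bbbbaa

rank  rotation       last
    0  $bbcaacbadbbc  c
    1  aacbadbbc$bbc  c
    2  acbadbbc$bbca  a
    3  adbbc$bbcaacb  b
    4  badbbc$bbcaac  c
    5  bbc$bbcaacbad  d
    6  bbcaacbadbbc$  $
    7  bc$bbcaacbadb  b
    8  bcaacbadbbc$b  b
    9  c$bbcaacbadbb  b
   10  caacbadbbc$bb  b
   11  cbadbbc$bbcaa  a
   12  dbbc$bbcaacba  a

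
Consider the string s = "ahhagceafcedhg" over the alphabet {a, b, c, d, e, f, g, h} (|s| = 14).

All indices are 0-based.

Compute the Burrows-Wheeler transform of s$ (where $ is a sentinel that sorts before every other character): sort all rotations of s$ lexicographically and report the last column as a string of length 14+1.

geh$gfeccahahda

rank  rotation         last
    0  $ahhagceafcedhg  g
    1  afcedhg$ahhagce  e
    2  agceafcedhg$ahh  h
    3  ahhagceafcedhg$  $
    4  ceafcedhg$ahhag  g
    5  cedhg$ahhagceaf  f
    6  dhg$ahhagceafce  e
    7  eafcedhg$ahhagc  c
    8  edhg$ahhagceafc  c
    9  fcedhg$ahhagcea  a
   10  g$ahhagceafcedh  h
   11  gceafcedhg$ahha  a
   12  hagceafcedhg$ah  h
   13  hg$ahhagceafced  d
   14  hhagceafcedhg$a  a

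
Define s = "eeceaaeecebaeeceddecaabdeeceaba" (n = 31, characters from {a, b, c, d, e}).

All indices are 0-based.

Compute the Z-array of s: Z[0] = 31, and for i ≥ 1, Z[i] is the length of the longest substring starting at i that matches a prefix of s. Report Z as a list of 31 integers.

[31, 1, 0, 1, 0, 0, 4, 1, 0, 1, 0, 0, 4, 1, 0, 1, 0, 0, 1, 0, 0, 0, 0, 0, 5, 1, 0, 1, 0, 0, 0]

Z[0]=31
i=1: i≥r, start 0; Z[1]=1 extend→box=[1,2)
i=2: i≥r, start 0; Z[2]=0
i=3: i≥r, start 0; Z[3]=1 extend→box=[3,4)
i=4: i≥r, start 0; Z[4]=0
i=5: i≥r, start 0; Z[5]=0
i=6: i≥r, start 0; Z[6]=4 extend→box=[6,10)
i=7: min(r-i=3, Z[1]=1)=1; Z[7]=1
i=8: min(r-i=2, Z[2]=0)=0; Z[8]=0
i=9: min(r-i=1, Z[3]=1)=1; Z[9]=1
i=10: i≥r, start 0; Z[10]=0
i=11: i≥r, start 0; Z[11]=0
i=12: i≥r, start 0; Z[12]=4 extend→box=[12,16)
i=13: min(r-i=3, Z[1]=1)=1; Z[13]=1
i=14: min(r-i=2, Z[2]=0)=0; Z[14]=0
i=15: min(r-i=1, Z[3]=1)=1; Z[15]=1
i=16: i≥r, start 0; Z[16]=0
i=17: i≥r, start 0; Z[17]=0
i=18: i≥r, start 0; Z[18]=1 extend→box=[18,19)
i=19: i≥r, start 0; Z[19]=0
i=20: i≥r, start 0; Z[20]=0
i=21: i≥r, start 0; Z[21]=0
i=22: i≥r, start 0; Z[22]=0
i=23: i≥r, start 0; Z[23]=0
i=24: i≥r, start 0; Z[24]=5 extend→box=[24,29)
i=25: min(r-i=4, Z[1]=1)=1; Z[25]=1
i=26: min(r-i=3, Z[2]=0)=0; Z[26]=0
i=27: min(r-i=2, Z[3]=1)=1; Z[27]=1
i=28: min(r-i=1, Z[4]=0)=0; Z[28]=0
i=29: i≥r, start 0; Z[29]=0
i=30: i≥r, start 0; Z[30]=0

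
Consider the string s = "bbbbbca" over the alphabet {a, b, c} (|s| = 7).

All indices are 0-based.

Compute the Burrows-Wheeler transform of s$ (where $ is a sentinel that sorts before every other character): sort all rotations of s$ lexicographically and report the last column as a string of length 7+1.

ac$bbbbb

rank  rotation  last
    0  $bbbbbca  a
    1  a$bbbbbc  c
    2  bbbbbca$  $
    3  bbbbca$b  b
    4  bbbca$bb  b
    5  bbca$bbb  b
    6  bca$bbbb  b
    7  ca$bbbbb  b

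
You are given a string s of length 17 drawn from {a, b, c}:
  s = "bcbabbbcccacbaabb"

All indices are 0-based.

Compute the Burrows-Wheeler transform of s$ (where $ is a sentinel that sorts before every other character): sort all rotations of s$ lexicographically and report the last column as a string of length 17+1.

rank  rotation            last
    0  $bcbabbbcccacbaabb  b
    1  aabb$bcbabbbcccacb  b
    2  abb$bcbabbbcccacba  a
    3  abbbcccacbaabb$bcb  b
    4  acbaabb$bcbabbbccc  c
    5  b$bcbabbbcccacbaab  b
    6  baabb$bcbabbbcccac  c
    7  babbbcccacbaabb$bc  c
    8  bb$bcbabbbcccacbaa  a
    9  bbbcccacbaabb$bcba  a
   10  bbcccacbaabb$bcbab  b
   11  bcbabbbcccacbaabb$  $
   12  bcccacbaabb$bcbabb  b
   13  cacbaabb$bcbabbbcc  c
   14  cbaabb$bcbabbbccca  a
   15  cbabbbcccacbaabb$b  b
   16  ccacbaabb$bcbabbbc  c
   17  cccacbaabb$bcbabbb  b

bbabcbccaab$bcabcb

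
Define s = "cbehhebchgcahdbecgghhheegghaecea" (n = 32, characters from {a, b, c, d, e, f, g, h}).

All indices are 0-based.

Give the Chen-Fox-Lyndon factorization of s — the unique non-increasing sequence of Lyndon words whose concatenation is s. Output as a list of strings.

["c", "behhe", "bchgc", "ahdbecgghhheeggh", "aece", "a"]

emit factor 1: 'c' (i=0, period=1)
emit factor 2: 'behhe' (i=1, period=5)
emit factor 3: 'bchgc' (i=6, period=5)
emit factor 4: 'ahdbecgghhheeggh' (i=11, period=16)
emit factor 5: 'aece' (i=27, period=4)
emit factor 6: 'a' (i=31, period=1)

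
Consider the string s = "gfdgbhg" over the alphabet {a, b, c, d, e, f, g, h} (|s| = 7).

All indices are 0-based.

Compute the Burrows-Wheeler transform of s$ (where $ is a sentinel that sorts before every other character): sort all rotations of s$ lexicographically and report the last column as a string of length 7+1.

rank  rotation  last
    0  $gfdgbhg  g
    1  bhg$gfdg  g
    2  dgbhg$gf  f
    3  fdgbhg$g  g
    4  g$gfdgbh  h
    5  gbhg$gfd  d
    6  gfdgbhg$  $
    7  hg$gfdgb  b

ggfghd$b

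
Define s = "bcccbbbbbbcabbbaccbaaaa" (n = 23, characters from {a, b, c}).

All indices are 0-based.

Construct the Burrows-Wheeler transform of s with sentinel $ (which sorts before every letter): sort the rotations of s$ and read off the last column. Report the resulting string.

rank  rotation                  last
    0  $bcccbbbbbbcabbbaccbaaaa  a
    1  a$bcccbbbbbbcabbbaccbaaa  a
    2  aa$bcccbbbbbbcabbbaccbaa  a
    3  aaa$bcccbbbbbbcabbbaccba  a
    4  aaaa$bcccbbbbbbcabbbaccb  b
    5  abbbaccbaaaa$bcccbbbbbbc  c
    6  accbaaaa$bcccbbbbbbcabbb  b
    7  baaaa$bcccbbbbbbcabbbacc  c
    8  baccbaaaa$bcccbbbbbbcabb  b
    9  bbaccbaaaa$bcccbbbbbbcab  b
   10  bbbaccbaaaa$bcccbbbbbbca  a
   11  bbbbbbcabbbaccbaaaa$bccc  c
   12  bbbbbcabbbaccbaaaa$bcccb  b
   13  bbbbcabbbaccbaaaa$bcccbb  b
   14  bbbcabbbaccbaaaa$bcccbbb  b
   15  bbcabbbaccbaaaa$bcccbbbb  b
   16  bcabbbaccbaaaa$bcccbbbbb  b
   17  bcccbbbbbbcabbbaccbaaaa$  $
   18  cabbbaccbaaaa$bcccbbbbbb  b
   19  cbaaaa$bcccbbbbbbcabbbac  c
   20  cbbbbbbcabbbaccbaaaa$bcc  c
   21  ccbaaaa$bcccbbbbbbcabbba  a
   22  ccbbbbbbcabbbaccbaaaa$bc  c
   23  cccbbbbbbcabbbaccbaaaa$b  b

aaaabcbcbbacbbbbb$bccacb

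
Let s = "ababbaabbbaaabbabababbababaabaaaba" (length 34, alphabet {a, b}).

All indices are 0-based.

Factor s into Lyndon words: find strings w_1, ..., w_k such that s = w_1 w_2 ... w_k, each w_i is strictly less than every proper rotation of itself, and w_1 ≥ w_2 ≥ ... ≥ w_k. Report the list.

emit factor 1: 'ababb' (i=0, period=5)
emit factor 2: 'aabbb' (i=5, period=5)
emit factor 3: 'aaabbabababbababaab' (i=10, period=19)
emit factor 4: 'aaab' (i=29, period=4)
emit factor 5: 'a' (i=33, period=1)

["ababb", "aabbb", "aaabbabababbababaab", "aaab", "a"]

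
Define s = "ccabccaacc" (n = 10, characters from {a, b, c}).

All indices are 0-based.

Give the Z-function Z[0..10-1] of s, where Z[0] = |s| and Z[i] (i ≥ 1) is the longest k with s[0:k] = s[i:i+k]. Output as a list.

[10, 1, 0, 0, 3, 1, 0, 0, 2, 1]

Z[0]=10
i=1: outside box; Z[1]=1 scan→box=[1,2)
i=2: outside box; Z[2]=0
i=3: outside box; Z[3]=0
i=4: outside box; Z[4]=3 scan→box=[4,7)
i=5: min(r-i=2, Z[1]=1)=1; Z[5]=1
i=6: min(r-i=1, Z[2]=0)=0; Z[6]=0
i=7: outside box; Z[7]=0
i=8: outside box; Z[8]=2 scan→box=[8,10)
i=9: min(r-i=1, Z[1]=1)=1; Z[9]=1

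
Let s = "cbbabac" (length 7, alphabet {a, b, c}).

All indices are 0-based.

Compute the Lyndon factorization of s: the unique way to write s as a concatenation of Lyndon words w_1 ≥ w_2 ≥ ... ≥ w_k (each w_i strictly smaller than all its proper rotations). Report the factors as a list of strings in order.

["c", "b", "b", "abac"]

emit factor 1: 'c' (i=0, period=1)
emit factor 2: 'b' (i=1, period=1)
emit factor 3: 'b' (i=2, period=1)
emit factor 4: 'abac' (i=3, period=4)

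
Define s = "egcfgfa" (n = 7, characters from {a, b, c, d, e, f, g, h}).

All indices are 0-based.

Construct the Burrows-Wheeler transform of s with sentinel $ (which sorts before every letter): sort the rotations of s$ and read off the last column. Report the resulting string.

rank  rotation  last
    0  $egcfgfa  a
    1  a$egcfgf  f
    2  cfgfa$eg  g
    3  egcfgfa$  $
    4  fa$egcfg  g
    5  fgfa$egc  c
    6  gcfgfa$e  e
    7  gfa$egcf  f

afg$gcef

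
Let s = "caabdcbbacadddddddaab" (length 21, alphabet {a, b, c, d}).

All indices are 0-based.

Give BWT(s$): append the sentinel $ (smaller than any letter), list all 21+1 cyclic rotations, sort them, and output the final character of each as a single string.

rank  rotation                last
    0  $caabdcbbacadddddddaab  b
    1  aab$caabdcbbacaddddddd  d
    2  aabdcbbacadddddddaab$c  c
    3  ab$caabdcbbacaddddddda  a
    4  abdcbbacadddddddaab$ca  a
    5  acadddddddaab$caabdcbb  b
    6  adddddddaab$caabdcbbac  c
    7  b$caabdcbbacadddddddaa  a
    8  bacadddddddaab$caabdcb  b
    9  bbacadddddddaab$caabdc  c
   10  bdcbbacadddddddaab$caa  a
   11  caabdcbbacadddddddaab$  $
   12  cadddddddaab$caabdcbba  a
   13  cbbacadddddddaab$caabd  d
   14  daab$caabdcbbacadddddd  d
   15  dcbbacadddddddaab$caab  b
   16  ddaab$caabdcbbacaddddd  d
   17  dddaab$caabdcbbacadddd  d
   18  ddddaab$caabdcbbacaddd  d
   19  dddddaab$caabdcbbacadd  d
   20  ddddddaab$caabdcbbacad  d
   21  dddddddaab$caabdcbbaca  a

bdcaabcabca$addbddddda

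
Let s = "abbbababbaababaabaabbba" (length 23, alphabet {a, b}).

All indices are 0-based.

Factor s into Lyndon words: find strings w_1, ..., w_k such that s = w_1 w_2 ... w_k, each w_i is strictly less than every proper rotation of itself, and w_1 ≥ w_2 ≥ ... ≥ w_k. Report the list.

["abbb", "ababb", "aabab", "aabaabbb", "a"]

emit factor 1: 'abbb' (i=0, period=4)
emit factor 2: 'ababb' (i=4, period=5)
emit factor 3: 'aabab' (i=9, period=5)
emit factor 4: 'aabaabbb' (i=14, period=8)
emit factor 5: 'a' (i=22, period=1)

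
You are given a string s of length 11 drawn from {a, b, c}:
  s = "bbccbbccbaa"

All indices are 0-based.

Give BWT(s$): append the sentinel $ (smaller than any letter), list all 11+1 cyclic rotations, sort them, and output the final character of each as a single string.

aabcc$bbccbb

rank  rotation      last
    0  $bbccbbccbaa  a
    1  a$bbccbbccba  a
    2  aa$bbccbbccb  b
    3  baa$bbccbbcc  c
    4  bbccbaa$bbcc  c
    5  bbccbbccbaa$  $
    6  bccbaa$bbccb  b
    7  bccbbccbaa$b  b
    8  cbaa$bbccbbc  c
    9  cbbccbaa$bbc  c
   10  ccbaa$bbccbb  b
   11  ccbbccbaa$bb  b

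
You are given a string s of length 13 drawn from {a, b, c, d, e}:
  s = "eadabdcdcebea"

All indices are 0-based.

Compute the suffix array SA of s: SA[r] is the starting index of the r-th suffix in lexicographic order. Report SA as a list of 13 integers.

sorted suffixes:
  #0 SA[0]=12  'a'
  #1 SA[1]=3  'abdcdcebea'
  #2 SA[2]=1  'adabdcdcebea'
  #3 SA[3]=4  'bdcdcebea'
  #4 SA[4]=10  'bea'
  #5 SA[5]=6  'cdcebea'
  #6 SA[6]=8  'cebea'
  #7 SA[7]=2  'dabdcdcebea'
  #8 SA[8]=5  'dcdcebea'
  #9 SA[9]=7  'dcebea'
  #10 SA[10]=11  'ea'
  #11 SA[11]=0  'eadabdcdcebea'
  #12 SA[12]=9  'ebea'

[12, 3, 1, 4, 10, 6, 8, 2, 5, 7, 11, 0, 9]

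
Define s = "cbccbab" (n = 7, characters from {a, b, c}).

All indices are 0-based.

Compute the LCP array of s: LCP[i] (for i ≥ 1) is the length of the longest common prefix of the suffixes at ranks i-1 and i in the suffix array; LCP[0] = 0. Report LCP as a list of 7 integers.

sorted suffixes:
  #0 SA[0]=5  'ab'
  #1 SA[1]=6  'b'
  #2 SA[2]=4  'bab'
  #3 SA[3]=1  'bccbab'
  #4 SA[4]=3  'cbab'
  #5 SA[5]=0  'cbccbab'
  #6 SA[6]=2  'ccbab'

SA = [5, 6, 4, 1, 3, 0, 2]
rank  pair      lcp
   1  s[5:],s[6:]  0  ''
   2  s[6:],s[4:]  1  'b'
   3  s[4:],s[1:]  1  'b'
   4  s[1:],s[3:]  0  ''
   5  s[3:],s[0:]  2  'cb'
   6  s[0:],s[2:]  1  'c'

[0, 0, 1, 1, 0, 2, 1]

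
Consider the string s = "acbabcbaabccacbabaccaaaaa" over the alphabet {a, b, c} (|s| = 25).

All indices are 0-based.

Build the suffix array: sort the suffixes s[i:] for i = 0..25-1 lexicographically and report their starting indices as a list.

rank→(start, suffix):
  0 → (24, 'a')
  1 → (23, 'aa')
  2 → (22, 'aaa')
  3 → (21, 'aaaa')
  4 → (20, 'aaaaa')
  5 → (7, 'aabccacbabaccaaaaa')
  6 → (15, 'abaccaaaaa')
  7 → (3, 'abcbaabccacbabaccaaaaa')
  8 → (8, 'abccacbabaccaaaaa')
  9 → (12, 'acbabaccaaaaa')
  10 → (0, 'acbabcbaabccacbabaccaaaaa')
  11 → (17, 'accaaaaa')
  12 → (6, 'baabccacbabaccaaaaa')
  13 → (14, 'babaccaaaaa')
  14 → (2, 'babcbaabccacbabaccaaaaa')
  15 → (16, 'baccaaaaa')
  16 → (4, 'bcbaabccacbabaccaaaaa')
  17 → (9, 'bccacbabaccaaaaa')
  18 → (19, 'caaaaa')
  19 → (11, 'cacbabaccaaaaa')
  20 → (5, 'cbaabccacbabaccaaaaa')
  21 → (13, 'cbabaccaaaaa')
  22 → (1, 'cbabcbaabccacbabaccaaaaa')
  23 → (18, 'ccaaaaa')
  24 → (10, 'ccacbabaccaaaaa')

[24, 23, 22, 21, 20, 7, 15, 3, 8, 12, 0, 17, 6, 14, 2, 16, 4, 9, 19, 11, 5, 13, 1, 18, 10]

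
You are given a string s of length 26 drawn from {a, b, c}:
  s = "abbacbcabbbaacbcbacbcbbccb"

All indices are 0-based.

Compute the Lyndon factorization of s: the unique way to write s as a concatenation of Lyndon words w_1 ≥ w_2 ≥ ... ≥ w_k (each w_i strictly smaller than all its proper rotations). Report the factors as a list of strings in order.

["abbacbcabbb", "aacbcbacbcbbccb"]

emit factor 1: 'abbacbcabbb' (i=0, period=11)
emit factor 2: 'aacbcbacbcbbccb' (i=11, period=15)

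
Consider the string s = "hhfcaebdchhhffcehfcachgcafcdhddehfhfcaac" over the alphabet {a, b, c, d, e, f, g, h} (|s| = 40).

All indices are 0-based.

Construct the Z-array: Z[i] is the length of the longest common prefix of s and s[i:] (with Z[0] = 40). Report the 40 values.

Z[0]=40
i=1: outside box; Z[1]=1 grow→box=[1,2)
i=2: outside box; Z[2]=0
i=3: outside box; Z[3]=0
i=4: outside box; Z[4]=0
i=5: outside box; Z[5]=0
i=6: outside box; Z[6]=0
i=7: outside box; Z[7]=0
i=8: outside box; Z[8]=0
i=9: outside box; Z[9]=2 grow→box=[9,11)
i=10: min(r-i=1, Z[1]=1)=1; Z[10]=3 grow→box=[10,13)
i=11: min(r-i=2, Z[1]=1)=1; Z[11]=1
i=12: min(r-i=1, Z[2]=0)=0; Z[12]=0
i=13: outside box; Z[13]=0
i=14: outside box; Z[14]=0
i=15: outside box; Z[15]=0
i=16: outside box; Z[16]=1 grow→box=[16,17)
i=17: outside box; Z[17]=0
i=18: outside box; Z[18]=0
i=19: outside box; Z[19]=0
i=20: outside box; Z[20]=0
i=21: outside box; Z[21]=1 grow→box=[21,22)
i=22: outside box; Z[22]=0
i=23: outside box; Z[23]=0
i=24: outside box; Z[24]=0
i=25: outside box; Z[25]=0
i=26: outside box; Z[26]=0
i=27: outside box; Z[27]=0
i=28: outside box; Z[28]=1 grow→box=[28,29)
i=29: outside box; Z[29]=0
i=30: outside box; Z[30]=0
i=31: outside box; Z[31]=0
i=32: outside box; Z[32]=1 grow→box=[32,33)
i=33: outside box; Z[33]=0
i=34: outside box; Z[34]=1 grow→box=[34,35)
i=35: outside box; Z[35]=0
i=36: outside box; Z[36]=0
i=37: outside box; Z[37]=0
i=38: outside box; Z[38]=0
i=39: outside box; Z[39]=0

[40, 1, 0, 0, 0, 0, 0, 0, 0, 2, 3, 1, 0, 0, 0, 0, 1, 0, 0, 0, 0, 1, 0, 0, 0, 0, 0, 0, 1, 0, 0, 0, 1, 0, 1, 0, 0, 0, 0, 0]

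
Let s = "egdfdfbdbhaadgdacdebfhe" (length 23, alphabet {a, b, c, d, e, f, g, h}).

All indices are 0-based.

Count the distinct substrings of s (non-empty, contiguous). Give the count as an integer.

rank | idx | suffix
   0 |  10 | aadgdacdebfhe
   1 |  15 | acdebfhe
   2 |  11 | adgdacdebfhe
   3 |   6 | bdbhaadgdacdebfhe
   4 |  19 | bfhe
   5 |   8 | bhaadgdacdebfhe
   6 |  16 | cdebfhe
   7 |  14 | dacdebfhe
   8 |   7 | dbhaadgdacdebfhe
   9 |  17 | debfhe
  10 |   4 | dfbdbhaadgdacdebfhe
  11 |   2 | dfdfbdbhaadgdacdebfhe
  12 |  12 | dgdacdebfhe
  13 |  22 | e
  14 |  18 | ebfhe
  15 |   0 | egdfdfbdbhaadgdacdebfhe
  16 |   5 | fbdbhaadgdacdebfhe
  17 |   3 | fdfbdbhaadgdacdebfhe
  18 |  20 | fhe
  19 |  13 | gdacdebfhe
  20 |   1 | gdfdfbdbhaadgdacdebfhe
  21 |   9 | haadgdacdebfhe
  22 |  21 | he

SA = [10, 15, 11, 6, 19, 8, 16, 14, 7, 17, 4, 2, 12, 22, 18, 0, 5, 3, 20, 13, 1, 9, 21]
i: (SA[i-1],SA[i]) lcp shared
  1: (10,15) 1 'a'
  2: (15,11) 1 'a'
  3: (11,6) 0 ''
  4: (6,19) 1 'b'
  5: (19,8) 1 'b'
  6: (8,16) 0 ''
  7: (16,14) 0 ''
  8: (14,7) 1 'd'
  9: (7,17) 1 'd'
  10: (17,4) 1 'd'
  11: (4,2) 2 'df'
  12: (2,12) 1 'd'
  13: (12,22) 0 ''
  14: (22,18) 1 'e'
  15: (18,0) 1 'e'
  16: (0,5) 0 ''
  17: (5,3) 1 'f'
  18: (3,20) 1 'f'
  19: (20,13) 0 ''
  20: (13,1) 2 'gd'
  21: (1,9) 0 ''
  22: (9,21) 1 'h'

n(n+1)/2 = 23·24/2 = 276
Σ LCP = 0 + 1 + 1 + 0 + 1 + 1 + 0 + 0 + 1 + 1 + 1 + 2 + 1 + 0 + 1 + 1 + 0 + 1 + 1 + 0 + 2 + 0 + 1 = 17
distinct = 276 − 17 = 259

259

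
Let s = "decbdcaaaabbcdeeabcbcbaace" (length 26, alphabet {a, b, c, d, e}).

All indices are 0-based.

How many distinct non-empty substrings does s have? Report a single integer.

319

rank→(start, suffix):
  0 → (6, 'aaaabbcdeeabcbcbaace')
  1 → (7, 'aaabbcdeeabcbcbaace')
  2 → (8, 'aabbcdeeabcbcbaace')
  3 → (22, 'aace')
  4 → (9, 'abbcdeeabcbcbaace')
  5 → (16, 'abcbcbaace')
  6 → (23, 'ace')
  7 → (21, 'baace')
  8 → (10, 'bbcdeeabcbcbaace')
  9 → (19, 'bcbaace')
  10 → (17, 'bcbcbaace')
  11 → (11, 'bcdeeabcbcbaace')
  12 → (3, 'bdcaaaabbcdeeabcbcbaace')
  13 → (5, 'caaaabbcdeeabcbcbaace')
  14 → (20, 'cbaace')
  15 → (18, 'cbcbaace')
  16 → (2, 'cbdcaaaabbcdeeabcbcbaace')
  17 → (12, 'cdeeabcbcbaace')
  18 → (24, 'ce')
  19 → (4, 'dcaaaabbcdeeabcbcbaace')
  20 → (0, 'decbdcaaaabbcdeeabcbcbaace')
  21 → (13, 'deeabcbcbaace')
  22 → (25, 'e')
  23 → (15, 'eabcbcbaace')
  24 → (1, 'ecbdcaaaabbcdeeabcbcbaace')
  25 → (14, 'eeabcbcbaace')

SA = [6, 7, 8, 22, 9, 16, 23, 21, 10, 19, 17, 11, 3, 5, 20, 18, 2, 12, 24, 4, 0, 13, 25, 15, 1, 14]
rank  pair      lcp
   1  s[6:],s[7:]  3  'aaa'
   2  s[7:],s[8:]  2  'aa'
   3  s[8:],s[22:]  2  'aa'
   4  s[22:],s[9:]  1  'a'
   5  s[9:],s[16:]  2  'ab'
   6  s[16:],s[23:]  1  'a'
   7  s[23:],s[21:]  0  ''
   8  s[21:],s[10:]  1  'b'
   9  s[10:],s[19:]  1  'b'
  10  s[19:],s[17:]  3  'bcb'
  11  s[17:],s[11:]  2  'bc'
  12  s[11:],s[3:]  1  'b'
  13  s[3:],s[5:]  0  ''
  14  s[5:],s[20:]  1  'c'
  15  s[20:],s[18:]  2  'cb'
  16  s[18:],s[2:]  2  'cb'
  17  s[2:],s[12:]  1  'c'
  18  s[12:],s[24:]  1  'c'
  19  s[24:],s[4:]  0  ''
  20  s[4:],s[0:]  1  'd'
  21  s[0:],s[13:]  2  'de'
  22  s[13:],s[25:]  0  ''
  23  s[25:],s[15:]  1  'e'
  24  s[15:],s[1:]  1  'e'
  25  s[1:],s[14:]  1  'e'

n(n+1)/2 = 26·27/2 = 351
Σ LCP = 0 + 3 + 2 + 2 + 1 + 2 + 1 + 0 + 1 + 1 + 3 + 2 + 1 + 0 + 1 + 2 + 2 + 1 + 1 + 0 + 1 + 2 + 0 + 1 + 1 + 1 = 32
distinct = 351 − 32 = 319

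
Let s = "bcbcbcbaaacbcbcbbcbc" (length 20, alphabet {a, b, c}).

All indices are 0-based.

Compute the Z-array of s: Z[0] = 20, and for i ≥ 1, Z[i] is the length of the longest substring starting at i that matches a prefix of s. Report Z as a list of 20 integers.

[20, 0, 5, 0, 3, 0, 1, 0, 0, 0, 0, 5, 0, 3, 0, 1, 4, 0, 2, 0]

Z[0]=20
i=1: fresh scan; Z[1]=0
i=2: fresh scan; Z[2]=5 scan→box=[2,7)
i=3: min(r-i=4, Z[1]=0)=0; Z[3]=0
i=4: min(r-i=3, Z[2]=5)=3; Z[4]=3
i=5: min(r-i=2, Z[3]=0)=0; Z[5]=0
i=6: min(r-i=1, Z[4]=3)=1; Z[6]=1
i=7: fresh scan; Z[7]=0
i=8: fresh scan; Z[8]=0
i=9: fresh scan; Z[9]=0
i=10: fresh scan; Z[10]=0
i=11: fresh scan; Z[11]=5 scan→box=[11,16)
i=12: min(r-i=4, Z[1]=0)=0; Z[12]=0
i=13: min(r-i=3, Z[2]=5)=3; Z[13]=3
i=14: min(r-i=2, Z[3]=0)=0; Z[14]=0
i=15: min(r-i=1, Z[4]=3)=1; Z[15]=1
i=16: fresh scan; Z[16]=4 scan→box=[16,20)
i=17: min(r-i=3, Z[1]=0)=0; Z[17]=0
i=18: min(r-i=2, Z[2]=5)=2; Z[18]=2
i=19: min(r-i=1, Z[3]=0)=0; Z[19]=0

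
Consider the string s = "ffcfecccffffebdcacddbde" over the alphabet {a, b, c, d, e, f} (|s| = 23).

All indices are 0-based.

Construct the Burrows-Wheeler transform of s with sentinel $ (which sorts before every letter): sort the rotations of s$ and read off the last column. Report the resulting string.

rank  rotation                  last
    0  $ffcfecccffffebdcacddbde  e
    1  acddbde$ffcfecccffffebdc  c
    2  bdcacddbde$ffcfecccffffe  e
    3  bde$ffcfecccffffebdcacdd  d
    4  cacddbde$ffcfecccffffebd  d
    5  cccffffebdcacddbde$ffcfe  e
    6  ccffffebdcacddbde$ffcfec  c
    7  cddbde$ffcfecccffffebdca  a
    8  cfecccffffebdcacddbde$ff  f
    9  cffffebdcacddbde$ffcfecc  c
   10  dbde$ffcfecccffffebdcacd  d
   11  dcacddbde$ffcfecccffffeb  b
   12  ddbde$ffcfecccffffebdcac  c
   13  de$ffcfecccffffebdcacddb  b
   14  e$ffcfecccffffebdcacddbd  d
   15  ebdcacddbde$ffcfecccffff  f
   16  ecccffffebdcacddbde$ffcf  f
   17  fcfecccffffebdcacddbde$f  f
   18  febdcacddbde$ffcfecccfff  f
   19  fecccffffebdcacddbde$ffc  c
   20  ffcfecccffffebdcacddbde$  $
   21  ffebdcacddbde$ffcfecccff  f
   22  fffebdcacddbde$ffcfecccf  f
   23  ffffebdcacddbde$ffcfeccc  c

eceddecafcdbcbdffffc$ffc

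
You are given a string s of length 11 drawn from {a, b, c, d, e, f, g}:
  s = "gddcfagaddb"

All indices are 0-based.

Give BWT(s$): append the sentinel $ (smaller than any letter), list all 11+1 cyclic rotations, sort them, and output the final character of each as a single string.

rank  rotation      last
    0  $gddcfagaddb  b
    1  addb$gddcfag  g
    2  agaddb$gddcf  f
    3  b$gddcfagadd  d
    4  cfagaddb$gdd  d
    5  db$gddcfagad  d
    6  dcfagaddb$gd  d
    7  ddb$gddcfaga  a
    8  ddcfagaddb$g  g
    9  fagaddb$gddc  c
   10  gaddb$gddcfa  a
   11  gddcfagaddb$  $

bgfddddagca$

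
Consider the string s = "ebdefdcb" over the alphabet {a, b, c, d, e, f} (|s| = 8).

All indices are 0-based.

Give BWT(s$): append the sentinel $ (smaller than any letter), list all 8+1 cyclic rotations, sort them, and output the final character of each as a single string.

bcedfb$de

rank  rotation   last
    0  $ebdefdcb  b
    1  b$ebdefdc  c
    2  bdefdcb$e  e
    3  cb$ebdefd  d
    4  dcb$ebdef  f
    5  defdcb$eb  b
    6  ebdefdcb$  $
    7  efdcb$ebd  d
    8  fdcb$ebde  e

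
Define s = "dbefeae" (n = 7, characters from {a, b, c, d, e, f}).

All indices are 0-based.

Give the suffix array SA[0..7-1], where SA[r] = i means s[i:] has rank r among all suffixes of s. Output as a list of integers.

[5, 1, 0, 6, 4, 2, 3]

sorted suffixes:
  #0 SA[0]=5  'ae'
  #1 SA[1]=1  'befeae'
  #2 SA[2]=0  'dbefeae'
  #3 SA[3]=6  'e'
  #4 SA[4]=4  'eae'
  #5 SA[5]=2  'efeae'
  #6 SA[6]=3  'feae'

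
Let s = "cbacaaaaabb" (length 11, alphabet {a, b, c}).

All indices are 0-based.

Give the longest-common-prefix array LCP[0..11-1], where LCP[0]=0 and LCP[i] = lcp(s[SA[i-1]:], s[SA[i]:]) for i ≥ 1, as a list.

[0, 4, 3, 2, 1, 1, 0, 1, 1, 0, 1]

rank→(start, suffix):
  0 → (4, 'aaaaabb')
  1 → (5, 'aaaabb')
  2 → (6, 'aaabb')
  3 → (7, 'aabb')
  4 → (8, 'abb')
  5 → (2, 'acaaaaabb')
  6 → (10, 'b')
  7 → (1, 'bacaaaaabb')
  8 → (9, 'bb')
  9 → (3, 'caaaaabb')
  10 → (0, 'cbacaaaaabb')

SA = [4, 5, 6, 7, 8, 2, 10, 1, 9, 3, 0]
i: (SA[i-1],SA[i]) lcp shared
  1: (4,5) 4 'aaaa'
  2: (5,6) 3 'aaa'
  3: (6,7) 2 'aa'
  4: (7,8) 1 'a'
  5: (8,2) 1 'a'
  6: (2,10) 0 ''
  7: (10,1) 1 'b'
  8: (1,9) 1 'b'
  9: (9,3) 0 ''
  10: (3,0) 1 'c'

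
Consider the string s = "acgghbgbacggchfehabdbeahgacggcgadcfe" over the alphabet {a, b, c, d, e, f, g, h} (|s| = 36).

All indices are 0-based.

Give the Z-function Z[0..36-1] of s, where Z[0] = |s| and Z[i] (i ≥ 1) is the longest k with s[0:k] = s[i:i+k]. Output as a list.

Z[0]=36
i=1: fresh scan; Z[1]=0
i=2: fresh scan; Z[2]=0
i=3: fresh scan; Z[3]=0
i=4: fresh scan; Z[4]=0
i=5: fresh scan; Z[5]=0
i=6: fresh scan; Z[6]=0
i=7: fresh scan; Z[7]=0
i=8: fresh scan; Z[8]=4 scan→box=[8,12)
i=9: min(r-i=3, Z[1]=0)=0; Z[9]=0
i=10: min(r-i=2, Z[2]=0)=0; Z[10]=0
i=11: min(r-i=1, Z[3]=0)=0; Z[11]=0
i=12: fresh scan; Z[12]=0
i=13: fresh scan; Z[13]=0
i=14: fresh scan; Z[14]=0
i=15: fresh scan; Z[15]=0
i=16: fresh scan; Z[16]=0
i=17: fresh scan; Z[17]=1 scan→box=[17,18)
i=18: fresh scan; Z[18]=0
i=19: fresh scan; Z[19]=0
i=20: fresh scan; Z[20]=0
i=21: fresh scan; Z[21]=0
i=22: fresh scan; Z[22]=1 scan→box=[22,23)
i=23: fresh scan; Z[23]=0
i=24: fresh scan; Z[24]=0
i=25: fresh scan; Z[25]=4 scan→box=[25,29)
i=26: min(r-i=3, Z[1]=0)=0; Z[26]=0
i=27: min(r-i=2, Z[2]=0)=0; Z[27]=0
i=28: min(r-i=1, Z[3]=0)=0; Z[28]=0
i=29: fresh scan; Z[29]=0
i=30: fresh scan; Z[30]=0
i=31: fresh scan; Z[31]=1 scan→box=[31,32)
i=32: fresh scan; Z[32]=0
i=33: fresh scan; Z[33]=0
i=34: fresh scan; Z[34]=0
i=35: fresh scan; Z[35]=0

[36, 0, 0, 0, 0, 0, 0, 0, 4, 0, 0, 0, 0, 0, 0, 0, 0, 1, 0, 0, 0, 0, 1, 0, 0, 4, 0, 0, 0, 0, 0, 1, 0, 0, 0, 0]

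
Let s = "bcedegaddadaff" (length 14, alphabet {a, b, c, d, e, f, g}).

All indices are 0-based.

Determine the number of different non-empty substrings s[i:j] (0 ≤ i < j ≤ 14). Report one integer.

96

rank | idx | suffix
   0 |   9 | adaff
   1 |   6 | addadaff
   2 |  11 | aff
   3 |   0 | bcedegaddadaff
   4 |   1 | cedegaddadaff
   5 |   8 | dadaff
   6 |  10 | daff
   7 |   7 | ddadaff
   8 |   3 | degaddadaff
   9 |   2 | edegaddadaff
  10 |   4 | egaddadaff
  11 |  13 | f
  12 |  12 | ff
  13 |   5 | gaddadaff

SA = [9, 6, 11, 0, 1, 8, 10, 7, 3, 2, 4, 13, 12, 5]
i: (SA[i-1],SA[i]) lcp shared
  1: (9,6) 2 'ad'
  2: (6,11) 1 'a'
  3: (11,0) 0 ''
  4: (0,1) 0 ''
  5: (1,8) 0 ''
  6: (8,10) 2 'da'
  7: (10,7) 1 'd'
  8: (7,3) 1 'd'
  9: (3,2) 0 ''
  10: (2,4) 1 'e'
  11: (4,13) 0 ''
  12: (13,12) 1 'f'
  13: (12,5) 0 ''

n(n+1)/2 = 14·15/2 = 105
Σ LCP = 0 + 2 + 1 + 0 + 0 + 0 + 2 + 1 + 1 + 0 + 1 + 0 + 1 + 0 = 9
distinct = 105 − 9 = 96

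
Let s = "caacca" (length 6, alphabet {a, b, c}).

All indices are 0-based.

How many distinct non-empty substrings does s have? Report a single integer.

16

rank→(start, suffix):
  0 → (5, 'a')
  1 → (1, 'aacca')
  2 → (2, 'acca')
  3 → (4, 'ca')
  4 → (0, 'caacca')
  5 → (3, 'cca')

SA = [5, 1, 2, 4, 0, 3]
[i] adj suffixes → lcp
  [1] 5/1 → 1 ('a')
  [2] 1/2 → 1 ('a')
  [3] 2/4 → 0 ('')
  [4] 4/0 → 2 ('ca')
  [5] 0/3 → 1 ('c')

n(n+1)/2 = 6·7/2 = 21
Σ LCP = 0 + 1 + 1 + 0 + 2 + 1 = 5
distinct = 21 − 5 = 16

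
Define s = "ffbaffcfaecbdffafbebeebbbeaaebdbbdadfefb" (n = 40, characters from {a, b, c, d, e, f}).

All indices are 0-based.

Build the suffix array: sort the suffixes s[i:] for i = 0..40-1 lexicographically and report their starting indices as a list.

[26, 34, 27, 8, 15, 3, 39, 2, 22, 31, 23, 32, 29, 11, 24, 17, 19, 10, 6, 33, 30, 35, 12, 25, 21, 28, 18, 9, 20, 37, 7, 14, 38, 1, 16, 5, 36, 13, 0, 4]

rank | idx | suffix
   0 |  26 | aaebdbbdadfefb
   1 |  34 | adfefb
   2 |  27 | aebdbbdadfefb
   3 |   8 | aecbdffafbebeebbbeaaebdbbdadfefb
   4 |  15 | afbebeebbbeaaebdbbdadfefb
   5 |   3 | affcfaecbdffafbebeebbbeaaebdbbdadfefb
   6 |  39 | b
   7 |   2 | baffcfaecbdffafbebeebbbeaaebdbbdadfefb
   8 |  22 | bbbeaaebdbbdadfefb
   9 |  31 | bbdadfefb
  10 |  23 | bbeaaebdbbdadfefb
  11 |  32 | bdadfefb
  12 |  29 | bdbbdadfefb
  13 |  11 | bdffafbebeebbbeaaebdbbdadfefb
  14 |  24 | beaaebdbbdadfefb
  15 |  17 | bebeebbbeaaebdbbdadfefb
  16 |  19 | beebbbeaaebdbbdadfefb
  17 |  10 | cbdffafbebeebbbeaaebdbbdadfefb
  18 |   6 | cfaecbdffafbebeebbbeaaebdbbdadfefb
  19 |  33 | dadfefb
  20 |  30 | dbbdadfefb
  21 |  35 | dfefb
  22 |  12 | dffafbebeebbbeaaebdbbdadfefb
  23 |  25 | eaaebdbbdadfefb
  24 |  21 | ebbbeaaebdbbdadfefb
  25 |  28 | ebdbbdadfefb
  26 |  18 | ebeebbbeaaebdbbdadfefb
  27 |   9 | ecbdffafbebeebbbeaaebdbbdadfefb
  28 |  20 | eebbbeaaebdbbdadfefb
  29 |  37 | efb
  30 |   7 | faecbdffafbebeebbbeaaebdbbdadfefb
  31 |  14 | fafbebeebbbeaaebdbbdadfefb
  32 |  38 | fb
  33 |   1 | fbaffcfaecbdffafbebeebbbeaaebdbbdadfefb
  34 |  16 | fbebeebbbeaaebdbbdadfefb
  35 |   5 | fcfaecbdffafbebeebbbeaaebdbbdadfefb
  36 |  36 | fefb
  37 |  13 | ffafbebeebbbeaaebdbbdadfefb
  38 |   0 | ffbaffcfaecbdffafbebeebbbeaaebdbbdadfefb
  39 |   4 | ffcfaecbdffafbebeebbbeaaebdbbdadfefb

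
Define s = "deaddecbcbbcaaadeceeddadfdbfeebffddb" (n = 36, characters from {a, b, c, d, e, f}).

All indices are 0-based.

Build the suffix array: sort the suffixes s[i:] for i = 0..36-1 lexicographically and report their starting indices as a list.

sorted suffixes:
  #0 SA[0]=12  'aaadeceeddadfdbfeebffddb'
  #1 SA[1]=13  'aadeceeddadfdbfeebffddb'
  #2 SA[2]=2  'addecbcbbcaaadeceeddadfdbfeebffddb'
  #3 SA[3]=14  'adeceeddadfdbfeebffddb'
  #4 SA[4]=22  'adfdbfeebffddb'
  #5 SA[5]=35  'b'
  #6 SA[6]=9  'bbcaaadeceeddadfdbfeebffddb'
  #7 SA[7]=10  'bcaaadeceeddadfdbfeebffddb'
  #8 SA[8]=7  'bcbbcaaadeceeddadfdbfeebffddb'
  #9 SA[9]=26  'bfeebffddb'
  #10 SA[10]=30  'bffddb'
  #11 SA[11]=11  'caaadeceeddadfdbfeebffddb'
  #12 SA[12]=8  'cbbcaaadeceeddadfdbfeebffddb'
  #13 SA[13]=6  'cbcbbcaaadeceeddadfdbfeebffddb'
  #14 SA[14]=17  'ceeddadfdbfeebffddb'
  #15 SA[15]=21  'dadfdbfeebffddb'
  #16 SA[16]=34  'db'
  #17 SA[17]=25  'dbfeebffddb'
  #18 SA[18]=20  'ddadfdbfeebffddb'
  #19 SA[19]=33  'ddb'
  #20 SA[20]=3  'ddecbcbbcaaadeceeddadfdbfeebffddb'
  #21 SA[21]=0  'deaddecbcbbcaaadeceeddadfdbfeebffddb'
  #22 SA[22]=4  'decbcbbcaaadeceeddadfdbfeebffddb'
  #23 SA[23]=15  'deceeddadfdbfeebffddb'
  #24 SA[24]=23  'dfdbfeebffddb'
  #25 SA[25]=1  'eaddecbcbbcaaadeceeddadfdbfeebffddb'
  #26 SA[26]=29  'ebffddb'
  #27 SA[27]=5  'ecbcbbcaaadeceeddadfdbfeebffddb'
  #28 SA[28]=16  'eceeddadfdbfeebffddb'
  #29 SA[29]=19  'eddadfdbfeebffddb'
  #30 SA[30]=28  'eebffddb'
  #31 SA[31]=18  'eeddadfdbfeebffddb'
  #32 SA[32]=24  'fdbfeebffddb'
  #33 SA[33]=32  'fddb'
  #34 SA[34]=27  'feebffddb'
  #35 SA[35]=31  'ffddb'

[12, 13, 2, 14, 22, 35, 9, 10, 7, 26, 30, 11, 8, 6, 17, 21, 34, 25, 20, 33, 3, 0, 4, 15, 23, 1, 29, 5, 16, 19, 28, 18, 24, 32, 27, 31]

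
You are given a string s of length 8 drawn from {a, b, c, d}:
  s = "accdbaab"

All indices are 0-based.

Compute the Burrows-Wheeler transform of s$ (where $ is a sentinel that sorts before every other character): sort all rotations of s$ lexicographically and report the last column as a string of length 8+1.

rank  rotation   last
    0  $accdbaab  b
    1  aab$accdb  b
    2  ab$accdba  a
    3  accdbaab$  $
    4  b$accdbaa  a
    5  baab$accd  d
    6  ccdbaab$a  a
    7  cdbaab$ac  c
    8  dbaab$acc  c

bba$adacc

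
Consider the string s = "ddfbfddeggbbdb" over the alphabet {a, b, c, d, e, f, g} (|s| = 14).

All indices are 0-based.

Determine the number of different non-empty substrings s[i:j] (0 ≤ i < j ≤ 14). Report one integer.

95

rank→(start, suffix):
  0 → (13, 'b')
  1 → (10, 'bbdb')
  2 → (11, 'bdb')
  3 → (3, 'bfddeggbbdb')
  4 → (12, 'db')
  5 → (5, 'ddeggbbdb')
  6 → (0, 'ddfbfddeggbbdb')
  7 → (6, 'deggbbdb')
  8 → (1, 'dfbfddeggbbdb')
  9 → (7, 'eggbbdb')
  10 → (2, 'fbfddeggbbdb')
  11 → (4, 'fddeggbbdb')
  12 → (9, 'gbbdb')
  13 → (8, 'ggbbdb')

SA = [13, 10, 11, 3, 12, 5, 0, 6, 1, 7, 2, 4, 9, 8]
i: (SA[i-1],SA[i]) lcp shared
  1: (13,10) 1 'b'
  2: (10,11) 1 'b'
  3: (11,3) 1 'b'
  4: (3,12) 0 ''
  5: (12,5) 1 'd'
  6: (5,0) 2 'dd'
  7: (0,6) 1 'd'
  8: (6,1) 1 'd'
  9: (1,7) 0 ''
  10: (7,2) 0 ''
  11: (2,4) 1 'f'
  12: (4,9) 0 ''
  13: (9,8) 1 'g'

n(n+1)/2 = 14·15/2 = 105
Σ LCP = 0 + 1 + 1 + 1 + 0 + 1 + 2 + 1 + 1 + 0 + 0 + 1 + 0 + 1 = 10
distinct = 105 − 10 = 95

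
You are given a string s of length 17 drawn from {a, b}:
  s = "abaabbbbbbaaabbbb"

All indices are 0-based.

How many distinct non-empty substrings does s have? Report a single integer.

109

rank→(start, suffix):
  0 → (10, 'aaabbbb')
  1 → (11, 'aabbbb')
  2 → (2, 'aabbbbbbaaabbbb')
  3 → (0, 'abaabbbbbbaaabbbb')
  4 → (12, 'abbbb')
  5 → (3, 'abbbbbbaaabbbb')
  6 → (16, 'b')
  7 → (9, 'baaabbbb')
  8 → (1, 'baabbbbbbaaabbbb')
  9 → (15, 'bb')
  10 → (8, 'bbaaabbbb')
  11 → (14, 'bbb')
  12 → (7, 'bbbaaabbbb')
  13 → (13, 'bbbb')
  14 → (6, 'bbbbaaabbbb')
  15 → (5, 'bbbbbaaabbbb')
  16 → (4, 'bbbbbbaaabbbb')

SA = [10, 11, 2, 0, 12, 3, 16, 9, 1, 15, 8, 14, 7, 13, 6, 5, 4]
[i] adj suffixes → lcp
  [1] 10/11 → 2 ('aa')
  [2] 11/2 → 6 ('aabbbb')
  [3] 2/0 → 1 ('a')
  [4] 0/12 → 2 ('ab')
  [5] 12/3 → 5 ('abbbb')
  [6] 3/16 → 0 ('')
  [7] 16/9 → 1 ('b')
  [8] 9/1 → 3 ('baa')
  [9] 1/15 → 1 ('b')
  [10] 15/8 → 2 ('bb')
  [11] 8/14 → 2 ('bb')
  [12] 14/7 → 3 ('bbb')
  [13] 7/13 → 3 ('bbb')
  [14] 13/6 → 4 ('bbbb')
  [15] 6/5 → 4 ('bbbb')
  [16] 5/4 → 5 ('bbbbb')

n(n+1)/2 = 17·18/2 = 153
Σ LCP = 0 + 2 + 6 + 1 + 2 + 5 + 0 + 1 + 3 + 1 + 2 + 2 + 3 + 3 + 4 + 4 + 5 = 44
distinct = 153 − 44 = 109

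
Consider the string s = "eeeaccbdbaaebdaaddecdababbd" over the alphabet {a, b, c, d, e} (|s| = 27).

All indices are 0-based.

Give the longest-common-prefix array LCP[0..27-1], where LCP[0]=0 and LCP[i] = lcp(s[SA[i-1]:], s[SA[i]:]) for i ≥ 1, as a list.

rank→(start, suffix):
  0 → (14, 'aaddecdababbd')
  1 → (9, 'aaebdaaddecdababbd')
  2 → (21, 'ababbd')
  3 → (23, 'abbd')
  4 → (3, 'accbdbaaebdaaddecdababbd')
  5 → (15, 'addecdababbd')
  6 → (10, 'aebdaaddecdababbd')
  7 → (8, 'baaebdaaddecdababbd')
  8 → (22, 'babbd')
  9 → (24, 'bbd')
  10 → (25, 'bd')
  11 → (12, 'bdaaddecdababbd')
  12 → (6, 'bdbaaebdaaddecdababbd')
  13 → (5, 'cbdbaaebdaaddecdababbd')
  14 → (4, 'ccbdbaaebdaaddecdababbd')
  15 → (19, 'cdababbd')
  16 → (26, 'd')
  17 → (13, 'daaddecdababbd')
  18 → (20, 'dababbd')
  19 → (7, 'dbaaebdaaddecdababbd')
  20 → (16, 'ddecdababbd')
  21 → (17, 'decdababbd')
  22 → (2, 'eaccbdbaaebdaaddecdababbd')
  23 → (11, 'ebdaaddecdababbd')
  24 → (18, 'ecdababbd')
  25 → (1, 'eeaccbdbaaebdaaddecdababbd')
  26 → (0, 'eeeaccbdbaaebdaaddecdababbd')

SA = [14, 9, 21, 23, 3, 15, 10, 8, 22, 24, 25, 12, 6, 5, 4, 19, 26, 13, 20, 7, 16, 17, 2, 11, 18, 1, 0]
[i] adj suffixes → lcp
  [1] 14/9 → 2 ('aa')
  [2] 9/21 → 1 ('a')
  [3] 21/23 → 2 ('ab')
  [4] 23/3 → 1 ('a')
  [5] 3/15 → 1 ('a')
  [6] 15/10 → 1 ('a')
  [7] 10/8 → 0 ('')
  [8] 8/22 → 2 ('ba')
  [9] 22/24 → 1 ('b')
  [10] 24/25 → 1 ('b')
  [11] 25/12 → 2 ('bd')
  [12] 12/6 → 2 ('bd')
  [13] 6/5 → 0 ('')
  [14] 5/4 → 1 ('c')
  [15] 4/19 → 1 ('c')
  [16] 19/26 → 0 ('')
  [17] 26/13 → 1 ('d')
  [18] 13/20 → 2 ('da')
  [19] 20/7 → 1 ('d')
  [20] 7/16 → 1 ('d')
  [21] 16/17 → 1 ('d')
  [22] 17/2 → 0 ('')
  [23] 2/11 → 1 ('e')
  [24] 11/18 → 1 ('e')
  [25] 18/1 → 1 ('e')
  [26] 1/0 → 2 ('ee')

[0, 2, 1, 2, 1, 1, 1, 0, 2, 1, 1, 2, 2, 0, 1, 1, 0, 1, 2, 1, 1, 1, 0, 1, 1, 1, 2]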